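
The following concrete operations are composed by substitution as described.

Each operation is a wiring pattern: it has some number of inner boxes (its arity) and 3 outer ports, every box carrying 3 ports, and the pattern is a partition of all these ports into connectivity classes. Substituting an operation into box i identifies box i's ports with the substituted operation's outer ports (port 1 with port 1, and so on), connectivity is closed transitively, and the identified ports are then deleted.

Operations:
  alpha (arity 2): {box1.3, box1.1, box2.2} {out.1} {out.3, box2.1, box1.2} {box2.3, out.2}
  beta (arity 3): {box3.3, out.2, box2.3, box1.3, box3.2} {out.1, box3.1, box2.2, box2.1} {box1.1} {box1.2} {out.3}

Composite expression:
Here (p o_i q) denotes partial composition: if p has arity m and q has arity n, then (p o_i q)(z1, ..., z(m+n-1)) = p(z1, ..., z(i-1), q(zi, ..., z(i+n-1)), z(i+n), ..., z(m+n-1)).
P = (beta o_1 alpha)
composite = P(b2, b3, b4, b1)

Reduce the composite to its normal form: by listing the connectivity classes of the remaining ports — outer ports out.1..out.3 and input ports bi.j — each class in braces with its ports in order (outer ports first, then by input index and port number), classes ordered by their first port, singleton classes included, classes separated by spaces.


{out.1, b1.1, b4.1, b4.2} {out.2, b1.2, b1.3, b2.2, b3.1, b4.3} {out.3} {b2.1, b2.3, b3.2} {b3.3}

Substituting into beta glues patterns; closure does the rest.
composing alpha on (b2, b3), with out.j its own outer ports: {out.1} {out.2, b3.3} {out.3, b2.2, b3.1} {b2.1, b2.3, b3.2}
composing beta on (b2, b3, b4, b1), with out.j its own outer ports: {out.1, b1.1, b4.1, b4.2} {out.2, b1.2, b1.3, b2.2, b3.1, b4.3} {out.3} {b2.1, b2.3, b3.2} {b3.3}


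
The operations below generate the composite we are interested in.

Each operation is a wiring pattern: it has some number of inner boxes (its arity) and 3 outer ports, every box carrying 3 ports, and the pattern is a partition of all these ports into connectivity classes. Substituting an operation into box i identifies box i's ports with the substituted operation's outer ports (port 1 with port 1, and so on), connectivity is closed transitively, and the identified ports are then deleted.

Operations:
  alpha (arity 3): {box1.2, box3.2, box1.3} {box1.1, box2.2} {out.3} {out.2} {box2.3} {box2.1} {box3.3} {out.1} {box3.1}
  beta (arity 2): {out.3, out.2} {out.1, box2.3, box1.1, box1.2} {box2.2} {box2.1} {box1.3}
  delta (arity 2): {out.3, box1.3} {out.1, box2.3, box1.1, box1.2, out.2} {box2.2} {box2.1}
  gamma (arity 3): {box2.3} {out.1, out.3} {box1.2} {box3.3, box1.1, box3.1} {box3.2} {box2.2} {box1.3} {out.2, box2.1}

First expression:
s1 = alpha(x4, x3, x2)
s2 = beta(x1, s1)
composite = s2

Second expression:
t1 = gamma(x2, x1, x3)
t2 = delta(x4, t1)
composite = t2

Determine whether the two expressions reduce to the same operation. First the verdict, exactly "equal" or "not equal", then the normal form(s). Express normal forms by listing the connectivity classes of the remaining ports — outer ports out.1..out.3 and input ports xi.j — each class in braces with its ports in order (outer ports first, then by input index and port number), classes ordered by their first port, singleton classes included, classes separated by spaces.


not equal — first {out.1, x1.1, x1.2} {out.2, out.3} {x1.3} {x2.1} {x2.2, x4.2, x4.3} {x2.3} {x3.1} {x3.2, x4.1} {x3.3}, second {out.1, out.2, x4.1, x4.2} {out.3, x4.3} {x1.1} {x1.2} {x1.3} {x2.1, x3.1, x3.3} {x2.2} {x2.3} {x3.2}


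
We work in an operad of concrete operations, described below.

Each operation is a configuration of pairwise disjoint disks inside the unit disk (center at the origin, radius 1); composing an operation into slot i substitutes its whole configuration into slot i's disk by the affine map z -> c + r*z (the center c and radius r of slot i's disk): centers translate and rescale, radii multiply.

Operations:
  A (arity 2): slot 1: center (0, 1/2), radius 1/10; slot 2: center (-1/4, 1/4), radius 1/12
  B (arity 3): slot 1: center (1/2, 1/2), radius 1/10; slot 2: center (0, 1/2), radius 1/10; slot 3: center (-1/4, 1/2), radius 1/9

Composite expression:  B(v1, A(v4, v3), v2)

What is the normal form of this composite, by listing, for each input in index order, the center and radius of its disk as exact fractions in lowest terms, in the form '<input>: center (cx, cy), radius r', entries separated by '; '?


v1: center (1/2, 1/2), radius 1/10; v2: center (-1/4, 1/2), radius 1/9; v3: center (-1/40, 21/40), radius 1/120; v4: center (0, 11/20), radius 1/100


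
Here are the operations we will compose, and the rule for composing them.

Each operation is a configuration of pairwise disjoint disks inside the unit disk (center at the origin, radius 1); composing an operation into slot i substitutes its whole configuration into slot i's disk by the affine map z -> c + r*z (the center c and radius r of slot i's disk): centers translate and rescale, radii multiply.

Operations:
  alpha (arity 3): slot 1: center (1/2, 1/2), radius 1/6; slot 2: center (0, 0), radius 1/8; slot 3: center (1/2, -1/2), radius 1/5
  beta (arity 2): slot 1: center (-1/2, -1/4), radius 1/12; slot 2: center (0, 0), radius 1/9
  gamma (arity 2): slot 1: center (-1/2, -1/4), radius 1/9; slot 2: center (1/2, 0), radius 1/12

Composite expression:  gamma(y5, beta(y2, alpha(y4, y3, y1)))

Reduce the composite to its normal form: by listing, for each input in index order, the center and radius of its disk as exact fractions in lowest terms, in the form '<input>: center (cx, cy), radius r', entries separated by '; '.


y1: center (109/216, -1/216), radius 1/540; y2: center (11/24, -1/48), radius 1/144; y3: center (1/2, 0), radius 1/864; y4: center (109/216, 1/216), radius 1/648; y5: center (-1/2, -1/4), radius 1/9

Affine substitution under gamma: radii multiply and y-centers shift.
y5: after 1 affine step, its disk has center (-1/2, -1/4), radius 1/9
y2: after 2 affine steps, its disk has center (11/24, -1/48), radius 1/144
y4: after 3 affine steps, its disk has center (109/216, 1/216), radius 1/648
y3: after 3 affine steps, its disk has center (1/2, 0), radius 1/864
y1: after 3 affine steps, its disk has center (109/216, -1/216), radius 1/540


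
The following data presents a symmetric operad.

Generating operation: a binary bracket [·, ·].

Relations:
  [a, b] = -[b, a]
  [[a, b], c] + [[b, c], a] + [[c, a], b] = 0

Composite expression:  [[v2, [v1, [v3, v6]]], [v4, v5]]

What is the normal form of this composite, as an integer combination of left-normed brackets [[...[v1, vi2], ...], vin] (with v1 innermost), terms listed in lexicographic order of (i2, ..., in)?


A multilinear Lie element is pinned by v1-initial words (v1 innermost).
Composite bracket: [[v2, [v1, [v3, v6]]], [v4, v5]]
The bracket unfolds into 32 signed words via [a, b] = ab - ba (2^5 = 32).
Coefficients come from the v1-initial words:
  v1v3v6v2v4v5 (sign -1) contributes -[[[[[v1, v3], v6], v2], v4], v5]
  v1v3v6v2v5v4 (sign +1) contributes +[[[[[v1, v3], v6], v2], v5], v4]
  v1v6v3v2v4v5 (sign +1) contributes +[[[[[v1, v6], v3], v2], v4], v5]
  v1v6v3v2v5v4 (sign -1) contributes -[[[[[v1, v6], v3], v2], v5], v4]

-[[[[[v1, v3], v6], v2], v4], v5] + [[[[[v1, v3], v6], v2], v5], v4] + [[[[[v1, v6], v3], v2], v4], v5] - [[[[[v1, v6], v3], v2], v5], v4]


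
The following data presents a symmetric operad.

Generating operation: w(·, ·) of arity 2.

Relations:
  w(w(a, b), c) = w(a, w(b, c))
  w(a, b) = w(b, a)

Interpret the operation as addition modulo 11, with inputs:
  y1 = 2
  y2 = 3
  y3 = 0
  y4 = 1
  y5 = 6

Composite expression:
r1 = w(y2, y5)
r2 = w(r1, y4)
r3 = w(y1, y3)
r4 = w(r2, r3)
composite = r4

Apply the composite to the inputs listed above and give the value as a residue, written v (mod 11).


1 (mod 11)

w(y2, y5) = 9
w(w(y2, y5), y4) = 10
w(y1, y3) = 2
w(w(w(y2, y5), y4), w(y1, y3)) = 1


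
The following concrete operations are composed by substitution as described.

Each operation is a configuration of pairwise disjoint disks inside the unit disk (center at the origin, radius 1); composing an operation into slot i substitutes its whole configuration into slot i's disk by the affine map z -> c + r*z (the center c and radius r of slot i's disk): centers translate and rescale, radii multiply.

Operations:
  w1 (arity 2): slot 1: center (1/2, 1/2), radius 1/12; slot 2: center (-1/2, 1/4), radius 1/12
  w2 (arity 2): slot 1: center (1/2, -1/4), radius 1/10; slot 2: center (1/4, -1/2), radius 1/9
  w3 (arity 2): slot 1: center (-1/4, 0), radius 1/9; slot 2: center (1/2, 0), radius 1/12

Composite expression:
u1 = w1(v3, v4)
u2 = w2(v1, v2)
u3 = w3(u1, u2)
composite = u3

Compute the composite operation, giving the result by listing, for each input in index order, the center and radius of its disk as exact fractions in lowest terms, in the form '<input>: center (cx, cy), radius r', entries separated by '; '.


Affine substitution under w3: radii multiply and v-centers shift.
tracing v3 down its 2-map path: center (-7/36, 1/18), radius 1/108
tracing v4 down its 2-map path: center (-11/36, 1/36), radius 1/108
tracing v1 down its 2-map path: center (13/24, -1/48), radius 1/120
tracing v2 down its 2-map path: center (25/48, -1/24), radius 1/108

v1: center (13/24, -1/48), radius 1/120; v2: center (25/48, -1/24), radius 1/108; v3: center (-7/36, 1/18), radius 1/108; v4: center (-11/36, 1/36), radius 1/108


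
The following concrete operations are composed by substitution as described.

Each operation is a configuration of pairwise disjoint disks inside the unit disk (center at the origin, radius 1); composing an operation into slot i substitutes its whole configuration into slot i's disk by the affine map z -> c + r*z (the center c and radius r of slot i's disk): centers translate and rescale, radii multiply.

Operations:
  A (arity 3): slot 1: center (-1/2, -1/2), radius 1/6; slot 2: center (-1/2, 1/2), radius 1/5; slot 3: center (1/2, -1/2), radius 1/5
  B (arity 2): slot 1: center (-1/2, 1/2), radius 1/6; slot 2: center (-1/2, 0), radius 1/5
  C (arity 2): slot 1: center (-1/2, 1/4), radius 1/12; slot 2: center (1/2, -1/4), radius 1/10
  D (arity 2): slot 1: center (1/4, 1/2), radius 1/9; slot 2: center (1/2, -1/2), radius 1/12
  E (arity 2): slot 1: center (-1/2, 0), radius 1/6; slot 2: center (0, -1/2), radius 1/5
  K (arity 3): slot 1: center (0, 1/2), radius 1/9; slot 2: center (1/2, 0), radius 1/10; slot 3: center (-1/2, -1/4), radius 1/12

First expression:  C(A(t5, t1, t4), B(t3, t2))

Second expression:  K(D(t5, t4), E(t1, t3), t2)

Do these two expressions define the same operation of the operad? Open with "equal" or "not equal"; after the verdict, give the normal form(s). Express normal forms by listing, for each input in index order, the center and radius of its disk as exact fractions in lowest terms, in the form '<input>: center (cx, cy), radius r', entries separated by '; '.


not equal: they reduce to t1: center (-13/24, 7/24), radius 1/60; t2: center (9/20, -1/4), radius 1/50; t3: center (9/20, -1/5), radius 1/60; t4: center (-11/24, 5/24), radius 1/60; t5: center (-13/24, 5/24), radius 1/72 and t1: center (9/20, 0), radius 1/60; t2: center (-1/2, -1/4), radius 1/12; t3: center (1/2, -1/20), radius 1/50; t4: center (1/18, 4/9), radius 1/108; t5: center (1/36, 5/9), radius 1/81


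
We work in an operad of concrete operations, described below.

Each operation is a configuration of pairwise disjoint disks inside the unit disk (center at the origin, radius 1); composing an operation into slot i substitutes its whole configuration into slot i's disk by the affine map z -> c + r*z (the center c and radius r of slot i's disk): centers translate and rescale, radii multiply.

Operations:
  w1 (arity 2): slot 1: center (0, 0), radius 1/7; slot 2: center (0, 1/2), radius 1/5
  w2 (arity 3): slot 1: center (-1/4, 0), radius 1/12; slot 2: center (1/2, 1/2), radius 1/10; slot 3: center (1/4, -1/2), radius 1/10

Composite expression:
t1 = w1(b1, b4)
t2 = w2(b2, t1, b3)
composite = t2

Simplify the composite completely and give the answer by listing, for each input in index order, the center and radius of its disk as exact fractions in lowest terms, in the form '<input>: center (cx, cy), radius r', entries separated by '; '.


Follow each b-input down from w2: c' goes to c + r*c', radius to r*r'.
input b2: applying the 1 nested substitution gives center (-1/4, 0), radius 1/12
input b1: applying the 2 nested substitutions gives center (1/2, 1/2), radius 1/70
input b4: applying the 2 nested substitutions gives center (1/2, 11/20), radius 1/50
input b3: applying the 1 nested substitution gives center (1/4, -1/2), radius 1/10

b1: center (1/2, 1/2), radius 1/70; b2: center (-1/4, 0), radius 1/12; b3: center (1/4, -1/2), radius 1/10; b4: center (1/2, 11/20), radius 1/50


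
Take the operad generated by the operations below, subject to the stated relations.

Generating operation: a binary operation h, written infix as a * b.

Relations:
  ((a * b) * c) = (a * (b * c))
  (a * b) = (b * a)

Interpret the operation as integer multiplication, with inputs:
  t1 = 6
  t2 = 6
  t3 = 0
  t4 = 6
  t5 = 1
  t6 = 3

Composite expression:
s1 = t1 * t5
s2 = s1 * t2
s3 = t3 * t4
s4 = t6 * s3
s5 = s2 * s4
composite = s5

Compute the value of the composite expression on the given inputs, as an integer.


0

(t1 * t5) = 6
((t1 * t5) * t2) = 36
(t3 * t4) = 0
(t6 * (t3 * t4)) = 0
(((t1 * t5) * t2) * (t6 * (t3 * t4))) = 0


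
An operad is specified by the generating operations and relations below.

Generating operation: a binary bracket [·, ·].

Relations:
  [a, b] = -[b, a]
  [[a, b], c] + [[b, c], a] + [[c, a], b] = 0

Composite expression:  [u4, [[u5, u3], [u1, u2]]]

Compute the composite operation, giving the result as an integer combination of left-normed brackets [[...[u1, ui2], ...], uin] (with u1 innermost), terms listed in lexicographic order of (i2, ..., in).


Expand each bracket as ab - ba; the u1-initial words give the coefficients.
Composite bracket: [u4, [[u5, u3], [u1, u2]]]
Each bracket splits as ab - ba, giving 16 signed words (2^4 = 16).
Words beginning with u1 determine it all:
  sign of u1u2u3u5u4 is -1, so it contributes -[[[[u1, u2], u3], u5], u4]
  sign of u1u2u5u3u4 is +1, so it contributes +[[[[u1, u2], u5], u3], u4]

-[[[[u1, u2], u3], u5], u4] + [[[[u1, u2], u5], u3], u4]


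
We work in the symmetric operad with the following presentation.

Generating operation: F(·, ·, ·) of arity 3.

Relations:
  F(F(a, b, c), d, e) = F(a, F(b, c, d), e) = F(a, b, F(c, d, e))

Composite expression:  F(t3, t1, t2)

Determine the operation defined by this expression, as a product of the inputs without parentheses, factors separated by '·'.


t3 · t1 · t2

The F-tree's shape is irrelevant; the t-reading-order decides.
F(t3, t1, t2) flattens to t3 · t1 · t2


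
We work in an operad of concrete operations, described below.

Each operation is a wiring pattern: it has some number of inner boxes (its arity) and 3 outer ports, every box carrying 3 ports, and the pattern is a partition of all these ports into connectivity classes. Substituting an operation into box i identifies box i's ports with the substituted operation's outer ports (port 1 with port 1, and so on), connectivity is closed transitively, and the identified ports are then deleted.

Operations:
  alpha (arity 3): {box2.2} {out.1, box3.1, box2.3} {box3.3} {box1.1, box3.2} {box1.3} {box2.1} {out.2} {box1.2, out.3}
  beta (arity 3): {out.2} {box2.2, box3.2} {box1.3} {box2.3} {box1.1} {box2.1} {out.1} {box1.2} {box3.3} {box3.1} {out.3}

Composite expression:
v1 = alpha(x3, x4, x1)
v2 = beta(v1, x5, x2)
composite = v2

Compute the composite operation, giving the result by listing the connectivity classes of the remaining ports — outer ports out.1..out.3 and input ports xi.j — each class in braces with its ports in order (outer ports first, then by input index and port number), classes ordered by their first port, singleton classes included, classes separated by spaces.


Treat the ports identified at beta as solder joints: merge, then drop.
the subtree at alpha composes to {out.1, x1.1, x4.3} {out.2} {out.3, x3.2} {x1.2, x3.1} {x1.3} {x3.3} {x4.1} {x4.2} on (x3, x4, x1); out.j = own outer ports
the subtree at beta composes to {out.1} {out.2} {out.3} {x1.1, x4.3} {x1.2, x3.1} {x1.3} {x2.1} {x2.2, x5.2} {x2.3} {x3.2} {x3.3} {x4.1} {x4.2} {x5.1} {x5.3} on (x3, x4, x1, x5, x2); out.j = own outer ports

{out.1} {out.2} {out.3} {x1.1, x4.3} {x1.2, x3.1} {x1.3} {x2.1} {x2.2, x5.2} {x2.3} {x3.2} {x3.3} {x4.1} {x4.2} {x5.1} {x5.3}


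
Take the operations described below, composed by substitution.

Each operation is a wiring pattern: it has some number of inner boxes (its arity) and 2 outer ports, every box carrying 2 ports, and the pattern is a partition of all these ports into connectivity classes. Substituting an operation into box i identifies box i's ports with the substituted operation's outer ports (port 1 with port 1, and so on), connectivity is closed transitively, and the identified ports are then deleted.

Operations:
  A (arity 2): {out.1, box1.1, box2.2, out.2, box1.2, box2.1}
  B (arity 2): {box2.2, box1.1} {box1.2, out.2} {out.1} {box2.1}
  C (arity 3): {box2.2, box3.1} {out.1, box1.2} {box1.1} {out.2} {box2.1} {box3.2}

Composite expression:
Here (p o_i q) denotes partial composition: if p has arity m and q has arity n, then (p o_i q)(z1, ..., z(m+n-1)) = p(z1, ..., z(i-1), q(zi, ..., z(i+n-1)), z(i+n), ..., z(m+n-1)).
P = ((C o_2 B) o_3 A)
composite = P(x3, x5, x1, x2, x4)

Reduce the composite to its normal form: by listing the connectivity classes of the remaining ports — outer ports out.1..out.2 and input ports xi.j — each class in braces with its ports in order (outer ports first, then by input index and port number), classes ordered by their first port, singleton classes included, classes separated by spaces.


{out.1, x3.2} {out.2} {x1.1, x1.2, x2.1, x2.2, x5.1} {x3.1} {x4.1, x5.2} {x4.2}

Two ports join when wires chain via C-identified ports.
composing A on (x1, x2), with out.j its own outer ports: {out.1, out.2, x1.1, x1.2, x2.1, x2.2}
composing B on (x5, x1, x2), with out.j its own outer ports: {out.1} {out.2, x5.2} {x1.1, x1.2, x2.1, x2.2, x5.1}
composing C on (x3, x5, x1, x2, x4), with out.j its own outer ports: {out.1, x3.2} {out.2} {x1.1, x1.2, x2.1, x2.2, x5.1} {x3.1} {x4.1, x5.2} {x4.2}


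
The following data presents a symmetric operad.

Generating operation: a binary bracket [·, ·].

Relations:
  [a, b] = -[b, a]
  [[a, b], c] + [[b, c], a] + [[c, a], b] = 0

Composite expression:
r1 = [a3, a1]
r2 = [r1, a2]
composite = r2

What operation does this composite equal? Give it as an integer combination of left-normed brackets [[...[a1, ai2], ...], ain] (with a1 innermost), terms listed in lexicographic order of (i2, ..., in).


Expand each bracket as ab - ba; the a1-initial words give the coefficients.
Composite bracket: [[a3, a1], a2]
Full expansion: 4 signed words from ab - ba (2^2 = 4).
Keep just the words that open with a1:
  a1a3a2 appears with sign -1, giving the term -[[a1, a3], a2]

-[[a1, a3], a2]


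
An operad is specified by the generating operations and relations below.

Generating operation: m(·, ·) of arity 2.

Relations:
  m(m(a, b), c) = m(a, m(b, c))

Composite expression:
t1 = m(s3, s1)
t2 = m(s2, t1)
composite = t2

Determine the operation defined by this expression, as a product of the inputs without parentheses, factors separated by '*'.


s2 * s3 * s1

Every regrouping of m is equal, so read the s-inputs in written order.
m(s3, s1) linearizes to s3 * s1
m(s2, m(s3, s1)) linearizes to s2 * s3 * s1


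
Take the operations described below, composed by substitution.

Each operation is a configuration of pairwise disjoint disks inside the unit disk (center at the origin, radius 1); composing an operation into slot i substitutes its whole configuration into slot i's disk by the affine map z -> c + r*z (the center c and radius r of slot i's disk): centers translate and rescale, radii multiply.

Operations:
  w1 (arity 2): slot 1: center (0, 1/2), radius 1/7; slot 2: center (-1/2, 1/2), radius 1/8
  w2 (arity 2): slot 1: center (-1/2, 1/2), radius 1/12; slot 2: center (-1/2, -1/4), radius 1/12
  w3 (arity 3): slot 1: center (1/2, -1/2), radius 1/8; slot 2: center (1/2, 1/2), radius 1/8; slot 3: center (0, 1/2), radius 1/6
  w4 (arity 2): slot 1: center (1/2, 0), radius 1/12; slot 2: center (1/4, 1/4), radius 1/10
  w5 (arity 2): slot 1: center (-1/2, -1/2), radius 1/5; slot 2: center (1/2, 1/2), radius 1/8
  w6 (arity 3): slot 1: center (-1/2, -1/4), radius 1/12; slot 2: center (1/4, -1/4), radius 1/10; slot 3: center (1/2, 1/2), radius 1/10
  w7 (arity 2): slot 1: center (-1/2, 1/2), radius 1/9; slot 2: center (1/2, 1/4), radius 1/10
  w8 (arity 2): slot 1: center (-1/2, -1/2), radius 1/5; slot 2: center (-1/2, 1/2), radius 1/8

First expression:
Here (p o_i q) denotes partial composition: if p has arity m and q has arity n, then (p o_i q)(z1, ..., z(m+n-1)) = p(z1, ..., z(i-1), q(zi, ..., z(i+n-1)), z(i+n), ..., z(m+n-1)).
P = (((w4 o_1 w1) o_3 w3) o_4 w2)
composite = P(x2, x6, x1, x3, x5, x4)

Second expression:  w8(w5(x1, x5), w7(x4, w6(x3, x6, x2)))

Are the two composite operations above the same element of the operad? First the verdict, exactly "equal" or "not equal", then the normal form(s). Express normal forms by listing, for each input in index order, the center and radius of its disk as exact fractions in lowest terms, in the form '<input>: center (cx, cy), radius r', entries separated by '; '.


not equal; first: x1: center (3/10, 1/5), radius 1/80; x2: center (1/2, 1/24), radius 1/84; x3: center (47/160, 49/160), radius 1/960; x4: center (1/4, 3/10), radius 1/60; x5: center (47/160, 19/64), radius 1/960; x6: center (11/24, 1/24), radius 1/96; second: x1: center (-3/5, -3/5), radius 1/25; x2: center (-69/160, 43/80), radius 1/800; x3: center (-71/160, 169/320), radius 1/960; x4: center (-9/16, 9/16), radius 1/72; x5: center (-2/5, -2/5), radius 1/40; x6: center (-139/320, 169/320), radius 1/800

The first expression reduces to x1: center (3/10, 1/5), radius 1/80; x2: center (1/2, 1/24), radius 1/84; x3: center (47/160, 49/160), radius 1/960; x4: center (1/4, 3/10), radius 1/60; x5: center (47/160, 19/64), radius 1/960; x6: center (11/24, 1/24), radius 1/96
The second expression reduces to x1: center (-3/5, -3/5), radius 1/25; x2: center (-69/160, 43/80), radius 1/800; x3: center (-71/160, 169/320), radius 1/960; x4: center (-9/16, 9/16), radius 1/72; x5: center (-2/5, -2/5), radius 1/40; x6: center (-139/320, 169/320), radius 1/800
Different reductions; not equal.


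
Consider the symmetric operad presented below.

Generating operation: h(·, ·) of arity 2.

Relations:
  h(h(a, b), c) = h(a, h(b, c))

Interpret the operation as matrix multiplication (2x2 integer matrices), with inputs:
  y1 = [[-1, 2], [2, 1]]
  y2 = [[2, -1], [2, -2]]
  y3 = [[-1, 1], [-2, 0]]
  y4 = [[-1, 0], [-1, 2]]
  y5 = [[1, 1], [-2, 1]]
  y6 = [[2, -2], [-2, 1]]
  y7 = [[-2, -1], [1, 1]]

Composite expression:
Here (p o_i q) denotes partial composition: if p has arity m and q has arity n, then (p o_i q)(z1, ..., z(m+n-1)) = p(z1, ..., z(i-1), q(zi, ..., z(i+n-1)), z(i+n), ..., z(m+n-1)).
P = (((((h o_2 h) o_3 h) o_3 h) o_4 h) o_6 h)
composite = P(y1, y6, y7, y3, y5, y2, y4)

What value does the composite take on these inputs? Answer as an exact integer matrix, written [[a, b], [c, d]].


[[68, 216], [-31, -102]]

h(y3, y5) = [[-3, 0], [-2, -2]]
h(y7, h(y3, y5)) = [[8, 2], [-5, -2]]
h(y2, y4) = [[-1, -2], [0, -4]]
h(h(y7, h(y3, y5)), h(y2, y4)) = [[-8, -24], [5, 18]]
h(y6, h(h(y7, h(y3, y5)), h(y2, y4))) = [[-26, -84], [21, 66]]
h(y1, h(y6, h(h(y7, h(y3, y5)), h(y2, y4)))) = [[68, 216], [-31, -102]]


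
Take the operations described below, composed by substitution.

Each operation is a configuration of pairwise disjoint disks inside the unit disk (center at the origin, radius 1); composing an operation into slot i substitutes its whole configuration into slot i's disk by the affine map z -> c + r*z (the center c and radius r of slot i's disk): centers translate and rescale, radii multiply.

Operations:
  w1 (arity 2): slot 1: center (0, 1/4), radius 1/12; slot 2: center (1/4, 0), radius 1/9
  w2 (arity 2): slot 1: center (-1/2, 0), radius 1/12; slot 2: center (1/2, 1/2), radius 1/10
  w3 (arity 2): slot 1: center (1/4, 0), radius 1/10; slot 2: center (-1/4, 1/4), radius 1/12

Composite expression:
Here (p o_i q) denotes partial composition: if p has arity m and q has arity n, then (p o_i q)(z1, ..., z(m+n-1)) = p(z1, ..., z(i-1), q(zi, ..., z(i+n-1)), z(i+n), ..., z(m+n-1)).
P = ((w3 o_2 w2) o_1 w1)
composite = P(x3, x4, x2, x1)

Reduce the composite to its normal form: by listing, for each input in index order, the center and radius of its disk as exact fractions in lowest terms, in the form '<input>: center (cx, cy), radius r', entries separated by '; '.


Nesting under w3 composes maps z -> c + r*z down each x-path.
x3 passes through 2 substitutions, ending at center (1/4, 1/40), radius 1/120
x4 passes through 2 substitutions, ending at center (11/40, 0), radius 1/90
x2 passes through 2 substitutions, ending at center (-7/24, 1/4), radius 1/144
x1 passes through 2 substitutions, ending at center (-5/24, 7/24), radius 1/120

x1: center (-5/24, 7/24), radius 1/120; x2: center (-7/24, 1/4), radius 1/144; x3: center (1/4, 1/40), radius 1/120; x4: center (11/40, 0), radius 1/90


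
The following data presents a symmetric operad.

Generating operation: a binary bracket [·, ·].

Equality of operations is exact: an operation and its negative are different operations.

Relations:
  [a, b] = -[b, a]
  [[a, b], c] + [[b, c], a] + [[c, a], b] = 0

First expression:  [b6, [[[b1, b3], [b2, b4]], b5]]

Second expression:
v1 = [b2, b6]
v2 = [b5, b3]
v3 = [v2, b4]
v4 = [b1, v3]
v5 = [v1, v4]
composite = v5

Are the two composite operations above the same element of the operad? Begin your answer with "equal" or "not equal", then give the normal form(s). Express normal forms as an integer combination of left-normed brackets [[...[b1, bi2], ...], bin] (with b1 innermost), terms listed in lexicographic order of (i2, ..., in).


The first composite normalizes to -[[[[[b1, b3], b2], b4], b5], b6] + [[[[[b1, b3], b4], b2], b5], b6]
The second composite normalizes to [[[[[b1, b3], b5], b4], b2], b6] - [[[[[b1, b3], b5], b4], b6], b2] - [[[[[b1, b4], b3], b5], b2], b6] + [[[[[b1, b4], b3], b5], b6], b2] + [[[[[b1, b4], b5], b3], b2], b6] - [[[[[b1, b4], b5], b3], b6], b2] - [[[[[b1, b5], b3], b4], b2], b6] + [[[[[b1, b5], b3], b4], b6], b2]
The forms do not match — not equal.

not equal; first: -[[[[[b1, b3], b2], b4], b5], b6] + [[[[[b1, b3], b4], b2], b5], b6]; second: [[[[[b1, b3], b5], b4], b2], b6] - [[[[[b1, b3], b5], b4], b6], b2] - [[[[[b1, b4], b3], b5], b2], b6] + [[[[[b1, b4], b3], b5], b6], b2] + [[[[[b1, b4], b5], b3], b2], b6] - [[[[[b1, b4], b5], b3], b6], b2] - [[[[[b1, b5], b3], b4], b2], b6] + [[[[[b1, b5], b3], b4], b6], b2]


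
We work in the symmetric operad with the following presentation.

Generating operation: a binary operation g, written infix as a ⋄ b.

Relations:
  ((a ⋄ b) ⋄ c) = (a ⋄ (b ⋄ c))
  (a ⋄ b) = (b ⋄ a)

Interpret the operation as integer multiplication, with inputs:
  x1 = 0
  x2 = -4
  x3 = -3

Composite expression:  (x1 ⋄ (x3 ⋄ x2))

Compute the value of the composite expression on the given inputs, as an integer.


0

(x3 ⋄ x2) = 12
(x1 ⋄ (x3 ⋄ x2)) = 0


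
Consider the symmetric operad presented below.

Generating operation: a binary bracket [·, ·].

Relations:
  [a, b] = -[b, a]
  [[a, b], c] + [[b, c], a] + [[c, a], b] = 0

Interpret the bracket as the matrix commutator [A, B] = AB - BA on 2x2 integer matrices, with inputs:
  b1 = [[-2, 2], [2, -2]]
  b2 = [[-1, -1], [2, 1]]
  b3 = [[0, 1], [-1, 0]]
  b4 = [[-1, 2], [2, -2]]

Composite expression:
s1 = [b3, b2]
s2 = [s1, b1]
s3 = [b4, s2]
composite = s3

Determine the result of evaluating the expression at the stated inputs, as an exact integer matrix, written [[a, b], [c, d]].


[b3, b2] = [[1, 2], [2, -1]]
[[b3, b2], b1] = [[0, 4], [-4, 0]]
[b4, [[b3, b2], b1]] = [[-16, 4], [4, 16]]

[[-16, 4], [4, 16]]


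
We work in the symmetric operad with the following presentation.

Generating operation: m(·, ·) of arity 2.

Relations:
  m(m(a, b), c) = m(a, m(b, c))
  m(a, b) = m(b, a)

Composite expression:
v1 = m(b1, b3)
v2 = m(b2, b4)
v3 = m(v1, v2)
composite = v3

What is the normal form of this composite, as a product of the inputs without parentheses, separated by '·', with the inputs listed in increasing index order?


b1 · b2 · b3 · b4

Both nesting and order wash out for m; what remains is which b's occur.
m(b1, b3) linearizes to b1 · b3
m(b2, b4) linearizes to b2 · b4
m(m(b1, b3), m(b2, b4)) linearizes to b1 · b3 · b2 · b4
commutativity sorts the factors: b1 · b2 · b3 · b4


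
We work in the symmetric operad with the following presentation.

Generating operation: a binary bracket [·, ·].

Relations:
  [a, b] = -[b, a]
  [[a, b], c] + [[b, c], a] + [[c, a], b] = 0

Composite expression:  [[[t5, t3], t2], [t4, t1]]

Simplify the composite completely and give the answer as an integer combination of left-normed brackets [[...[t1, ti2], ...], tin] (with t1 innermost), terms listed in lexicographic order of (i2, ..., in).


[[[[t1, t4], t2], t3], t5] - [[[[t1, t4], t2], t5], t3] - [[[[t1, t4], t3], t5], t2] + [[[[t1, t4], t5], t3], t2]

Antisymmetry and Jacobi reduce to t1-anchored left-normed brackets.
Composite bracket: [[[t5, t3], t2], [t4, t1]]
The bracket unfolds into 16 signed words via [a, b] = ab - ba (2^4 = 16).
The t1-initial words carry the normal form:
  t1t4t2t3t5 (sign +1) contributes +[[[[t1, t4], t2], t3], t5]
  t1t4t2t5t3 (sign -1) contributes -[[[[t1, t4], t2], t5], t3]
  t1t4t3t5t2 (sign -1) contributes -[[[[t1, t4], t3], t5], t2]
  t1t4t5t3t2 (sign +1) contributes +[[[[t1, t4], t5], t3], t2]


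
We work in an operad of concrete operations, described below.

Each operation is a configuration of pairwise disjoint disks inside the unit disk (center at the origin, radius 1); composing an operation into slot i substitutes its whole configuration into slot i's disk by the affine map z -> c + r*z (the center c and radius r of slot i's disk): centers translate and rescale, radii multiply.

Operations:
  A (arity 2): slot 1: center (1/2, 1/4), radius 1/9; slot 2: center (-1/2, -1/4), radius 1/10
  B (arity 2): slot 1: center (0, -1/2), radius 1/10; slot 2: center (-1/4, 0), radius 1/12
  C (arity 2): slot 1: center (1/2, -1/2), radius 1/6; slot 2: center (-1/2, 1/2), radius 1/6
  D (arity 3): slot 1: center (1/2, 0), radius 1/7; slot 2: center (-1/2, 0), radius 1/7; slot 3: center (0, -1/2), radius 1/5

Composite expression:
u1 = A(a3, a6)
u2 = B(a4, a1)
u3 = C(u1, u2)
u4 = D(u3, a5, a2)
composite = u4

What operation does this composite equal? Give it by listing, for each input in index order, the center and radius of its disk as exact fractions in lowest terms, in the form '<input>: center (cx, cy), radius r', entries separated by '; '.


Nesting under D composes maps z -> c + r*z down each a-path.
for a3, the 3-step affine chain lands on center (7/12, -11/168), radius 1/378
for a6, the 3-step affine chain lands on center (47/84, -13/168), radius 1/420
for a4, the 3-step affine chain lands on center (3/7, 5/84), radius 1/420
for a1, the 3-step affine chain lands on center (71/168, 1/14), radius 1/504
for a5, the 1-step affine chain lands on center (-1/2, 0), radius 1/7
for a2, the 1-step affine chain lands on center (0, -1/2), radius 1/5

a1: center (71/168, 1/14), radius 1/504; a2: center (0, -1/2), radius 1/5; a3: center (7/12, -11/168), radius 1/378; a4: center (3/7, 5/84), radius 1/420; a5: center (-1/2, 0), radius 1/7; a6: center (47/84, -13/168), radius 1/420


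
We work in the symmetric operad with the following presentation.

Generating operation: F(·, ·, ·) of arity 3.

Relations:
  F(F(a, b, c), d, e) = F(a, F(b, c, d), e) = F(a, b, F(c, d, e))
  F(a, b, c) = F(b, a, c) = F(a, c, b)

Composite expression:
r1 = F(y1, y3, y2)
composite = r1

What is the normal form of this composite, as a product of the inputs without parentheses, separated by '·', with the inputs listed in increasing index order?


y1 · y2 · y3

With F associative and commutative, the y-input set is all that matters.
F(y1, y3, y2) linearizes to y1 · y3 · y2
putting the inputs in ascending order: y1 · y2 · y3


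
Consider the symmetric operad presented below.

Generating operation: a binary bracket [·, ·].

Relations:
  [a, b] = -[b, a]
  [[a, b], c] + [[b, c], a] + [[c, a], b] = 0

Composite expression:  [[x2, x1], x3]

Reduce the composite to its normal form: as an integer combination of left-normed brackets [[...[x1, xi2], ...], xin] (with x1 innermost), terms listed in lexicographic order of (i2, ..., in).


-[[x1, x2], x3]

Antisymmetry and Jacobi reduce to x1-anchored left-normed brackets.
Composite bracket: [[x2, x1], x3]
Applying ab - ba throughout gives 4 signed words (2^2 = 4).
Coefficients come from the x1-initial words:
  word x1x2x3 has sign -1, contributing -[[x1, x2], x3]


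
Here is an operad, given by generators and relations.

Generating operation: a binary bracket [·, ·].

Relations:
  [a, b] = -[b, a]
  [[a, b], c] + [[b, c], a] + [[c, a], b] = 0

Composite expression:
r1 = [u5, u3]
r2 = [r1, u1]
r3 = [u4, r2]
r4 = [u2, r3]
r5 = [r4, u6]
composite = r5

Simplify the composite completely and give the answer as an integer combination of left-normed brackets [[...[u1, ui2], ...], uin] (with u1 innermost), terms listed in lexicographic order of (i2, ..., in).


[[[[[u1, u3], u5], u4], u2], u6] - [[[[[u1, u5], u3], u4], u2], u6]

A multilinear Lie element is pinned by u1-initial words (u1 innermost).
Composite bracket: [[u2, [u4, [[u5, u3], u1]]], u6]
The bracket unfolds into 32 signed words via [a, b] = ab - ba (2^5 = 32).
The u1-initial words carry the normal form:
  word u1u3u5u4u2u6 has sign +1, contributing +[[[[[u1, u3], u5], u4], u2], u6]
  word u1u5u3u4u2u6 has sign -1, contributing -[[[[[u1, u5], u3], u4], u2], u6]


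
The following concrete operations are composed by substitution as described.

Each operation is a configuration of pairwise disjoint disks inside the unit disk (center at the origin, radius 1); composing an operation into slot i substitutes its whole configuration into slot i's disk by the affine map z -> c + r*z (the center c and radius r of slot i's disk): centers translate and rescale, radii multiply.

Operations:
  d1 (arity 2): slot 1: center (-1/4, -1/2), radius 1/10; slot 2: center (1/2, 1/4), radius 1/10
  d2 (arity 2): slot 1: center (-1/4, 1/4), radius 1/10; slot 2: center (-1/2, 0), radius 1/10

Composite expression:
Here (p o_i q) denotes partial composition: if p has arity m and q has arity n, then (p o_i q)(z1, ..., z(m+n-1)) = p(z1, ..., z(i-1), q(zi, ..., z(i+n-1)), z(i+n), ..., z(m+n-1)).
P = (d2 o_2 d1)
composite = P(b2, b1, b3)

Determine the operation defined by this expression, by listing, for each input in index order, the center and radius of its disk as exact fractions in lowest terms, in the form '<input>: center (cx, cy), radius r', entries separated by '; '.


Only the slot chain above each b matters under d2; compose those maps.
tracing b2 down its 1-map path: center (-1/4, 1/4), radius 1/10
tracing b1 down its 2-map path: center (-21/40, -1/20), radius 1/100
tracing b3 down its 2-map path: center (-9/20, 1/40), radius 1/100

b1: center (-21/40, -1/20), radius 1/100; b2: center (-1/4, 1/4), radius 1/10; b3: center (-9/20, 1/40), radius 1/100


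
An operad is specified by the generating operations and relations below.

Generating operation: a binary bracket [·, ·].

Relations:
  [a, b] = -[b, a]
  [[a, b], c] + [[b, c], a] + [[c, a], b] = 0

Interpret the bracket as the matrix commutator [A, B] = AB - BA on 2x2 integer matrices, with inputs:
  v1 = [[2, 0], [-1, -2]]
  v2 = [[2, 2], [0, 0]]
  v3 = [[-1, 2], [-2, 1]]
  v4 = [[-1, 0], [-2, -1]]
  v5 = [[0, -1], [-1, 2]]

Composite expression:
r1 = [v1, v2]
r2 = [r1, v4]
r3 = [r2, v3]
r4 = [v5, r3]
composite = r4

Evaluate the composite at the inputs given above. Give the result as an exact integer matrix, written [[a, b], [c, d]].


[[16, 96], [-128, -16]]

[v1, v2] = [[2, 8], [-2, -2]]
[[v1, v2], v4] = [[-16, 0], [8, 16]]
[[[v1, v2], v4], v3] = [[-16, -64], [-80, 16]]
[v5, [[[v1, v2], v4], v3]] = [[16, 96], [-128, -16]]


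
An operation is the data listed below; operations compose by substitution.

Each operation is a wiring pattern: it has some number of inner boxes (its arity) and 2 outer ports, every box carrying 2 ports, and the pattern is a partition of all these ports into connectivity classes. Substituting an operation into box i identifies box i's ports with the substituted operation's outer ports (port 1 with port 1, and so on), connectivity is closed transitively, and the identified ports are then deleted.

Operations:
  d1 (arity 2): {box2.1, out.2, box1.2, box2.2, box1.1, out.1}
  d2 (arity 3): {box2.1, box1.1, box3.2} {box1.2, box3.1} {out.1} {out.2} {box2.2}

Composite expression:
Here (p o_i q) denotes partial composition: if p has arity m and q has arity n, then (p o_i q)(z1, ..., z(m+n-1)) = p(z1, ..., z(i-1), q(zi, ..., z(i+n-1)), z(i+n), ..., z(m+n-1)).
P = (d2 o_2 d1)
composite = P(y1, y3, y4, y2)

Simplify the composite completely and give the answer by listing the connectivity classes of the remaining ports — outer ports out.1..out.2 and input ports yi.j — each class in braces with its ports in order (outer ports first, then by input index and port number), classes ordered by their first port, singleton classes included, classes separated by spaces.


{out.1} {out.2} {y1.1, y2.2, y3.1, y3.2, y4.1, y4.2} {y1.2, y2.1}

Connectivity passes through glued d2-boundaries; trace each wire chain.
stage d1: inputs (y3, y4), connectivity {out.1, out.2, y3.1, y3.2, y4.1, y4.2}, out.j its boundary
stage d2: inputs (y1, y3, y4, y2), connectivity {out.1} {out.2} {y1.1, y2.2, y3.1, y3.2, y4.1, y4.2} {y1.2, y2.1}, out.j its boundary


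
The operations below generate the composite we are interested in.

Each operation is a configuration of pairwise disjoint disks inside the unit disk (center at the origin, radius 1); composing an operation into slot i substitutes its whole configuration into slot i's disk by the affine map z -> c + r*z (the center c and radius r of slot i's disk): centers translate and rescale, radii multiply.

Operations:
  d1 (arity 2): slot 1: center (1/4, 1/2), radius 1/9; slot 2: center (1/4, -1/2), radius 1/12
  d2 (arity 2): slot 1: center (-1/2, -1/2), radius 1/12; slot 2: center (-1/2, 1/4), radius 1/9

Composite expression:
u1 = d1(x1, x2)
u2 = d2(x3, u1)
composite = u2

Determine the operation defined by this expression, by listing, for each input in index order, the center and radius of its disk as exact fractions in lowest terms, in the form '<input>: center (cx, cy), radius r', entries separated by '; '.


x1: center (-17/36, 11/36), radius 1/81; x2: center (-17/36, 7/36), radius 1/108; x3: center (-1/2, -1/2), radius 1/12

Follow each x-input down from d2: c' goes to c + r*c', radius to r*r'.
input x3: applying the 1 nested substitution gives center (-1/2, -1/2), radius 1/12
input x1: applying the 2 nested substitutions gives center (-17/36, 11/36), radius 1/81
input x2: applying the 2 nested substitutions gives center (-17/36, 7/36), radius 1/108


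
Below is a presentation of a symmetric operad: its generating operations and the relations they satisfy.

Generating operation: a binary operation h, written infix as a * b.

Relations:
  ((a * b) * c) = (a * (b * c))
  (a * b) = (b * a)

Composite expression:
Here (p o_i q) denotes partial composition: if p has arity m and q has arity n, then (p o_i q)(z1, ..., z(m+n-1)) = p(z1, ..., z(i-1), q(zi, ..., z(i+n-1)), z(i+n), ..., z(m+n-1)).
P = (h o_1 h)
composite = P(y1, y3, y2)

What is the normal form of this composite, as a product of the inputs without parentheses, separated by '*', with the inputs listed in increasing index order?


y1 * y2 * y3

Reordering under h is free, so list the y-inputs canonically.
(y1 * y3) spells out as y1 * y3
((y1 * y3) * y2) spells out as y1 * y3 * y2
sorting the factors by input index: y1 * y2 * y3
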